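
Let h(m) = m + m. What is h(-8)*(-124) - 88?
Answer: 1896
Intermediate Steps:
h(m) = 2*m
h(-8)*(-124) - 88 = (2*(-8))*(-124) - 88 = -16*(-124) - 88 = 1984 - 88 = 1896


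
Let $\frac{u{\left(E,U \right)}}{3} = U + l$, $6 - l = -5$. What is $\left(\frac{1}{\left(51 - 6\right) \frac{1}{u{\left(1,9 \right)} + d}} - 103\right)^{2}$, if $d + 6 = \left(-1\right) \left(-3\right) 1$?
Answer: $\frac{2328676}{225} \approx 10350.0$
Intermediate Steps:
$l = 11$ ($l = 6 - -5 = 6 + 5 = 11$)
$d = -3$ ($d = -6 + \left(-1\right) \left(-3\right) 1 = -6 + 3 \cdot 1 = -6 + 3 = -3$)
$u{\left(E,U \right)} = 33 + 3 U$ ($u{\left(E,U \right)} = 3 \left(U + 11\right) = 3 \left(11 + U\right) = 33 + 3 U$)
$\left(\frac{1}{\left(51 - 6\right) \frac{1}{u{\left(1,9 \right)} + d}} - 103\right)^{2} = \left(\frac{1}{\left(51 - 6\right) \frac{1}{\left(33 + 3 \cdot 9\right) - 3}} - 103\right)^{2} = \left(\frac{1}{45 \frac{1}{\left(33 + 27\right) - 3}} - 103\right)^{2} = \left(\frac{1}{45 \frac{1}{60 - 3}} - 103\right)^{2} = \left(\frac{1}{45 \cdot \frac{1}{57}} - 103\right)^{2} = \left(\frac{1}{\frac{15}{19}} - 103\right)^{2} = \left(\frac{19}{15} - 103\right)^{2} = \left(- \frac{1526}{15}\right)^{2} = \frac{2328676}{225}$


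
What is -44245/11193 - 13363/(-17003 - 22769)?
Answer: -1610140081/445167996 ≈ -3.6169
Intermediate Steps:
-44245/11193 - 13363/(-17003 - 22769) = -44245*1/11193 - 13363/(-39772) = -44245/11193 - 13363*(-1/39772) = -44245/11193 + 13363/39772 = -1610140081/445167996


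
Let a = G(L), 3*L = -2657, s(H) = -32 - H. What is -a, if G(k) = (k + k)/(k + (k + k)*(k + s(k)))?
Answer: 2/63 ≈ 0.031746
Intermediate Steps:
L = -2657/3 (L = (1/3)*(-2657) = -2657/3 ≈ -885.67)
G(k) = -2/63 (G(k) = (k + k)/(k + (k + k)*(k + (-32 - k))) = (2*k)/(k + (2*k)*(-32)) = (2*k)/(k - 64*k) = (2*k)/((-63*k)) = (2*k)*(-1/(63*k)) = -2/63)
a = -2/63 ≈ -0.031746
-a = -1*(-2/63) = 2/63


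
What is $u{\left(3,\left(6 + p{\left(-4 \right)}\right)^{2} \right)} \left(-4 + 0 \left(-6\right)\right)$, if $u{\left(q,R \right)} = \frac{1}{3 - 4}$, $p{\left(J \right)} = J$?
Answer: $4$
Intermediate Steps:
$u{\left(q,R \right)} = -1$ ($u{\left(q,R \right)} = \frac{1}{-1} = -1$)
$u{\left(3,\left(6 + p{\left(-4 \right)}\right)^{2} \right)} \left(-4 + 0 \left(-6\right)\right) = - (-4 + 0 \left(-6\right)) = - (-4 + 0) = \left(-1\right) \left(-4\right) = 4$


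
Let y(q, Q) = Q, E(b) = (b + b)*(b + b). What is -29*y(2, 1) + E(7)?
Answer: 167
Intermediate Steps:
E(b) = 4*b² (E(b) = (2*b)*(2*b) = 4*b²)
-29*y(2, 1) + E(7) = -29*1 + 4*7² = -29 + 4*49 = -29 + 196 = 167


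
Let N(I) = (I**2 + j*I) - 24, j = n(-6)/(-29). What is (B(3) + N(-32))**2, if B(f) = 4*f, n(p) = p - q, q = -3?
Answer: 855679504/841 ≈ 1.0175e+6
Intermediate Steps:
n(p) = 3 + p (n(p) = p - 1*(-3) = p + 3 = 3 + p)
j = 3/29 (j = (3 - 6)/(-29) = -3*(-1/29) = 3/29 ≈ 0.10345)
N(I) = -24 + I**2 + 3*I/29 (N(I) = (I**2 + 3*I/29) - 24 = -24 + I**2 + 3*I/29)
(B(3) + N(-32))**2 = (4*3 + (-24 + (-32)**2 + (3/29)*(-32)))**2 = (12 + (-24 + 1024 - 96/29))**2 = (12 + 28904/29)**2 = (29252/29)**2 = 855679504/841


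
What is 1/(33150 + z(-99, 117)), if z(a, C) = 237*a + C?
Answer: 1/9804 ≈ 0.00010200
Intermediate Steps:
z(a, C) = C + 237*a
1/(33150 + z(-99, 117)) = 1/(33150 + (117 + 237*(-99))) = 1/(33150 + (117 - 23463)) = 1/(33150 - 23346) = 1/9804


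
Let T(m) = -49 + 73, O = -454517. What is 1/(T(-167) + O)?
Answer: -1/454493 ≈ -2.2003e-6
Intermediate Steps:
T(m) = 24
1/(T(-167) + O) = 1/(24 - 454517) = 1/(-454493) = -1/454493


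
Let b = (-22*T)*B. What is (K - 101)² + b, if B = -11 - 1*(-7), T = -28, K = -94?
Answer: 35561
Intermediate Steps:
B = -4 (B = -11 + 7 = -4)
b = -2464 (b = -22*(-28)*(-4) = 616*(-4) = -2464)
(K - 101)² + b = (-94 - 101)² - 2464 = (-195)² - 2464 = 38025 - 2464 = 35561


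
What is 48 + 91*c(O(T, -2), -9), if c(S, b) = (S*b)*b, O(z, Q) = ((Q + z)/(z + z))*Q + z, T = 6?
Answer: 39360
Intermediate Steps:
O(z, Q) = z + Q*(Q + z)/(2*z) (O(z, Q) = ((Q + z)/((2*z)))*Q + z = ((Q + z)*(1/(2*z)))*Q + z = ((Q + z)/(2*z))*Q + z = Q*(Q + z)/(2*z) + z = z + Q*(Q + z)/(2*z))
c(S, b) = S*b**2
48 + 91*c(O(T, -2), -9) = 48 + 91*((6 + (1/2)*(-2) + (1/2)*(-2)**2/6)*(-9)**2) = 48 + 91*((6 - 1 + (1/2)*4*(1/6))*81) = 48 + 91*((6 - 1 + 1/3)*81) = 48 + 91*((16/3)*81) = 48 + 91*432 = 48 + 39312 = 39360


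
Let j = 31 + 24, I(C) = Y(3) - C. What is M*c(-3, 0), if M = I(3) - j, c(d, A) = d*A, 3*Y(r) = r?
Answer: 0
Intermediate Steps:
Y(r) = r/3
c(d, A) = A*d
I(C) = 1 - C (I(C) = (⅓)*3 - C = 1 - C)
j = 55
M = -57 (M = (1 - 1*3) - 1*55 = (1 - 3) - 55 = -2 - 55 = -57)
M*c(-3, 0) = -0*(-3) = -57*0 = 0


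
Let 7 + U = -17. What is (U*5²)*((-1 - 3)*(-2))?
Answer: -4800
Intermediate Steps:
U = -24 (U = -7 - 17 = -24)
(U*5²)*((-1 - 3)*(-2)) = (-24*5²)*((-1 - 3)*(-2)) = (-24*25)*(-4*(-2)) = -600*8 = -4800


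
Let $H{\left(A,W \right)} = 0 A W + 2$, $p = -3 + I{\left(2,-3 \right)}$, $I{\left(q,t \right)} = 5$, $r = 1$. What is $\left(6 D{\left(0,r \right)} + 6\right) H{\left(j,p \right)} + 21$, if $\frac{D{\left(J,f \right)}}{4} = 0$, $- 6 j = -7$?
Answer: $33$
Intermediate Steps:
$j = \frac{7}{6}$ ($j = \left(- \frac{1}{6}\right) \left(-7\right) = \frac{7}{6} \approx 1.1667$)
$D{\left(J,f \right)} = 0$ ($D{\left(J,f \right)} = 4 \cdot 0 = 0$)
$p = 2$ ($p = -3 + 5 = 2$)
$H{\left(A,W \right)} = 2$ ($H{\left(A,W \right)} = 0 W + 2 = 0 + 2 = 2$)
$\left(6 D{\left(0,r \right)} + 6\right) H{\left(j,p \right)} + 21 = \left(6 \cdot 0 + 6\right) 2 + 21 = \left(0 + 6\right) 2 + 21 = 6 \cdot 2 + 21 = 12 + 21 = 33$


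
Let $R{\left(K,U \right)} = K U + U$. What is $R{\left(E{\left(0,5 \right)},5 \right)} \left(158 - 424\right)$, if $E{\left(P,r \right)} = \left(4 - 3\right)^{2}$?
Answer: $-2660$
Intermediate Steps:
$E{\left(P,r \right)} = 1$ ($E{\left(P,r \right)} = 1^{2} = 1$)
$R{\left(K,U \right)} = U + K U$
$R{\left(E{\left(0,5 \right)},5 \right)} \left(158 - 424\right) = 5 \left(1 + 1\right) \left(158 - 424\right) = 5 \cdot 2 \left(-266\right) = 10 \left(-266\right) = -2660$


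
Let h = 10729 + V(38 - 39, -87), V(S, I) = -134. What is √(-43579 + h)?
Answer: 2*I*√8246 ≈ 181.61*I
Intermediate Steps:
h = 10595 (h = 10729 - 134 = 10595)
√(-43579 + h) = √(-43579 + 10595) = √(-32984) = 2*I*√8246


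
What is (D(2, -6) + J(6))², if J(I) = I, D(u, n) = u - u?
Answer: 36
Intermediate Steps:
D(u, n) = 0
(D(2, -6) + J(6))² = (0 + 6)² = 6² = 36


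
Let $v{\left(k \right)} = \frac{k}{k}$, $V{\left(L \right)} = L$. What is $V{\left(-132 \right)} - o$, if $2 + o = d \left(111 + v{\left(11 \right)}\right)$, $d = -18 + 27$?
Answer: $-1138$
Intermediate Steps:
$v{\left(k \right)} = 1$
$d = 9$
$o = 1006$ ($o = -2 + 9 \left(111 + 1\right) = -2 + 9 \cdot 112 = -2 + 1008 = 1006$)
$V{\left(-132 \right)} - o = -132 - 1006 = -1138$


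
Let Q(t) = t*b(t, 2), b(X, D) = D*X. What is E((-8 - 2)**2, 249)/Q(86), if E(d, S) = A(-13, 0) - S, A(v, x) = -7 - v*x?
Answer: -32/1849 ≈ -0.017307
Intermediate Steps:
Q(t) = 2*t**2 (Q(t) = t*(2*t) = 2*t**2)
A(v, x) = -7 - v*x
E(d, S) = -7 - S (E(d, S) = (-7 - 1*(-13)*0) - S = (-7 + 0) - S = -7 - S)
E((-8 - 2)**2, 249)/Q(86) = (-7 - 1*249)/((2*86**2)) = (-7 - 249)/((2*7396)) = -256/14792 = -256*1/14792 = -32/1849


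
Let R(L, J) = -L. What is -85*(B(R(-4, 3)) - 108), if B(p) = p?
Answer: 8840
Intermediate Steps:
-85*(B(R(-4, 3)) - 108) = -85*(-1*(-4) - 108) = -85*(4 - 108) = -85*(-104) = 8840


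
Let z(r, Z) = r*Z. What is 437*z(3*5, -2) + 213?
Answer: -12897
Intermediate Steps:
z(r, Z) = Z*r
437*z(3*5, -2) + 213 = 437*(-6*5) + 213 = 437*(-2*15) + 213 = 437*(-30) + 213 = -13110 + 213 = -12897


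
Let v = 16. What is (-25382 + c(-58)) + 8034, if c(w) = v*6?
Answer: -17252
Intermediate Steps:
c(w) = 96 (c(w) = 16*6 = 96)
(-25382 + c(-58)) + 8034 = (-25382 + 96) + 8034 = -25286 + 8034 = -17252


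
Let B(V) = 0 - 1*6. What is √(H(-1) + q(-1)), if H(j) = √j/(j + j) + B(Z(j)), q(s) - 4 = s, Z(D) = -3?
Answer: √(-12 - 2*I)/2 ≈ 0.14384 - 1.738*I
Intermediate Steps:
B(V) = -6 (B(V) = 0 - 6 = -6)
q(s) = 4 + s
H(j) = -6 + 1/(2*√j) (H(j) = √j/(j + j) - 6 = √j/((2*j)) - 6 = (1/(2*j))*√j - 6 = 1/(2*√j) - 6 = -6 + 1/(2*√j))
√(H(-1) + q(-1)) = √((-6 + 1/(2*√(-1))) + (4 - 1)) = √((-6 + (-I)/2) + 3) = √((-6 - I/2) + 3) = √(-3 - I/2)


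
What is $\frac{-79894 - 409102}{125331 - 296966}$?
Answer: $\frac{488996}{171635} \approx 2.849$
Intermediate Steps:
$\frac{-79894 - 409102}{125331 - 296966} = - \frac{488996}{-171635} = \left(-488996\right) \left(- \frac{1}{171635}\right) = \frac{488996}{171635}$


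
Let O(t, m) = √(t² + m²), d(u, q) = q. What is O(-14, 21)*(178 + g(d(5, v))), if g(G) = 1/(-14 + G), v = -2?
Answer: 19929*√13/16 ≈ 4490.9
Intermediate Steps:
O(t, m) = √(m² + t²)
O(-14, 21)*(178 + g(d(5, v))) = √(21² + (-14)²)*(178 + 1/(-14 - 2)) = √(441 + 196)*(178 + 1/(-16)) = √637*(178 - 1/16) = (7*√13)*(2847/16) = 19929*√13/16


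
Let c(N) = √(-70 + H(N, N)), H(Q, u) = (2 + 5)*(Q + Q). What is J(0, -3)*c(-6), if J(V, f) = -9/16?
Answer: -9*I*√154/16 ≈ -6.9804*I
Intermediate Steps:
J(V, f) = -9/16 (J(V, f) = -9*1/16 = -9/16)
H(Q, u) = 14*Q (H(Q, u) = 7*(2*Q) = 14*Q)
c(N) = √(-70 + 14*N)
J(0, -3)*c(-6) = -9*√(-70 + 14*(-6))/16 = -9*√(-70 - 84)/16 = -9*I*√154/16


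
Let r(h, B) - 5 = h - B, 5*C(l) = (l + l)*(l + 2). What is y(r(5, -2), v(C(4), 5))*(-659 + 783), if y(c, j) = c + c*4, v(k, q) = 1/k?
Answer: 7440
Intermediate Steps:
C(l) = 2*l*(2 + l)/5 (C(l) = ((l + l)*(l + 2))/5 = ((2*l)*(2 + l))/5 = (2*l*(2 + l))/5 = 2*l*(2 + l)/5)
r(h, B) = 5 + h - B (r(h, B) = 5 + (h - B) = 5 + h - B)
y(c, j) = 5*c (y(c, j) = c + 4*c = 5*c)
y(r(5, -2), v(C(4), 5))*(-659 + 783) = (5*(5 + 5 - 1*(-2)))*(-659 + 783) = (5*(5 + 5 + 2))*124 = (5*12)*124 = 60*124 = 7440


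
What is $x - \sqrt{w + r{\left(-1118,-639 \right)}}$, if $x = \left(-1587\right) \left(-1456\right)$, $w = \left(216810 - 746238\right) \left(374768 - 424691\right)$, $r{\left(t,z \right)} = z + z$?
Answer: $2310672 - 3 \sqrt{2936736974} \approx 2.1481 \cdot 10^{6}$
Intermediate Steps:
$r{\left(t,z \right)} = 2 z$
$w = 26430634044$ ($w = \left(-529428\right) \left(-49923\right) = 26430634044$)
$x = 2310672$
$x - \sqrt{w + r{\left(-1118,-639 \right)}} = 2310672 - \sqrt{26430634044 + 2 \left(-639\right)} = 2310672 - \sqrt{26430634044 - 1278} = 2310672 - \sqrt{26430632766} = 2310672 - 3 \sqrt{2936736974}$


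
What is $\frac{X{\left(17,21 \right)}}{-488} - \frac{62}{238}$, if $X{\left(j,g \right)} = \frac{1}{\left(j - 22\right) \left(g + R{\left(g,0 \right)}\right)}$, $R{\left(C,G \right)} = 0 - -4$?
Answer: $- \frac{1890881}{7259000} \approx -0.26049$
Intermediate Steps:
$R{\left(C,G \right)} = 4$ ($R{\left(C,G \right)} = 0 + 4 = 4$)
$X{\left(j,g \right)} = \frac{1}{\left(-22 + j\right) \left(4 + g\right)}$ ($X{\left(j,g \right)} = \frac{1}{\left(j - 22\right) \left(g + 4\right)} = \frac{1}{\left(-22 + j\right) \left(4 + g\right)}$)
$\frac{X{\left(17,21 \right)}}{-488} - \frac{62}{238} = \frac{1}{\left(-88 - 462 + 4 \cdot 17 + 21 \cdot 17\right) \left(-488\right)} - \frac{62}{238} = \frac{1}{-88 - 462 + 68 + 357} \left(- \frac{1}{488}\right) - \frac{31}{119} = \frac{1}{-125} \left(- \frac{1}{488}\right) - \frac{31}{119} = \left(- \frac{1}{125}\right) \left(- \frac{1}{488}\right) - \frac{31}{119} = \frac{1}{61000} - \frac{31}{119} = - \frac{1890881}{7259000}$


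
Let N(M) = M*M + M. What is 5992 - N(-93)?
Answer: -2564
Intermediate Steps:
N(M) = M + M² (N(M) = M² + M = M + M²)
5992 - N(-93) = 5992 - (-93)*(1 - 93) = 5992 - (-93)*(-92) = 5992 - 1*8556 = 5992 - 8556 = -2564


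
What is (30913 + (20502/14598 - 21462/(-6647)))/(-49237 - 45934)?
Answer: -166668211236/513039927607 ≈ -0.32486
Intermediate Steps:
(30913 + (20502/14598 - 21462/(-6647)))/(-49237 - 45934) = (30913 + (20502*(1/14598) - 21462*(-1/6647)))/(-95171) = (30913 + (1139/811 + 21462/6647))*(-1/95171) = (30913 + 24976615/5390717)*(-1/95171) = (166668211236/5390717)*(-1/95171) = -166668211236/513039927607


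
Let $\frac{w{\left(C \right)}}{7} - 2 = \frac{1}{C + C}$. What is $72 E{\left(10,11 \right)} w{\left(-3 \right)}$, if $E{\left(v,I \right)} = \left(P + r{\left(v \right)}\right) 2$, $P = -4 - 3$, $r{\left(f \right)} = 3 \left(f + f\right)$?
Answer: $97944$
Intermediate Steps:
$r{\left(f \right)} = 6 f$ ($r{\left(f \right)} = 3 \cdot 2 f = 6 f$)
$P = -7$
$E{\left(v,I \right)} = -14 + 12 v$ ($E{\left(v,I \right)} = \left(-7 + 6 v\right) 2 = -14 + 12 v$)
$w{\left(C \right)} = 14 + \frac{7}{2 C}$ ($w{\left(C \right)} = 14 + \frac{7}{C + C} = 14 + \frac{7}{2 C}$)
$72 E{\left(10,11 \right)} w{\left(-3 \right)} = 72 \left(-14 + 12 \cdot 10\right) \left(14 + \frac{7}{2 \left(-3\right)}\right) = 72 \left(-14 + 120\right) \left(14 + \frac{7}{2} \left(- \frac{1}{3}\right)\right) = 72 \cdot 106 \left(14 - \frac{7}{6}\right) = 7632 \cdot \frac{77}{6} = 97944$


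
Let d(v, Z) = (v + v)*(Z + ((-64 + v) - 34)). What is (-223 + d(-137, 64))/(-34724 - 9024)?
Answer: -46631/43748 ≈ -1.0659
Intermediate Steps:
d(v, Z) = 2*v*(-98 + Z + v) (d(v, Z) = (2*v)*(Z + (-98 + v)) = (2*v)*(-98 + Z + v) = 2*v*(-98 + Z + v))
(-223 + d(-137, 64))/(-34724 - 9024) = (-223 + 2*(-137)*(-98 + 64 - 137))/(-34724 - 9024) = (-223 + 2*(-137)*(-171))/(-43748) = (-223 + 46854)*(-1/43748) = 46631*(-1/43748) = -46631/43748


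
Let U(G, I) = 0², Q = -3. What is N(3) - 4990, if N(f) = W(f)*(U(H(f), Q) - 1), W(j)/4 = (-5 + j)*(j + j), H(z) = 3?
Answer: -4942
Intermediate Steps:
W(j) = 8*j*(-5 + j) (W(j) = 4*((-5 + j)*(j + j)) = 4*((-5 + j)*(2*j)) = 4*(2*j*(-5 + j)) = 8*j*(-5 + j))
U(G, I) = 0
N(f) = -8*f*(-5 + f) (N(f) = (8*f*(-5 + f))*(0 - 1) = (8*f*(-5 + f))*(-1) = -8*f*(-5 + f))
N(3) - 4990 = 8*3*(5 - 1*3) - 4990 = 8*3*(5 - 3) - 4990 = 8*3*2 - 4990 = 48 - 4990 = -4942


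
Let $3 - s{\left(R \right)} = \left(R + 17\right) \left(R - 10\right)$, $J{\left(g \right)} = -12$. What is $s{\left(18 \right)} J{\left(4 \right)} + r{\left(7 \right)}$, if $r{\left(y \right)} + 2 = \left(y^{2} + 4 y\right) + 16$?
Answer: $3415$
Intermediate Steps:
$s{\left(R \right)} = 3 - \left(-10 + R\right) \left(17 + R\right)$ ($s{\left(R \right)} = 3 - \left(R + 17\right) \left(R - 10\right) = 3 - \left(17 + R\right) \left(-10 + R\right) = 3 - \left(-10 + R\right) \left(17 + R\right)$)
$r{\left(y \right)} = 14 + y^{2} + 4 y$ ($r{\left(y \right)} = -2 + \left(\left(y^{2} + 4 y\right) + 16\right) = -2 + \left(16 + y^{2} + 4 y\right) = 14 + y^{2} + 4 y$)
$s{\left(18 \right)} J{\left(4 \right)} + r{\left(7 \right)} = \left(173 - 18^{2} - 126\right) \left(-12\right) + \left(14 + 7^{2} + 4 \cdot 7\right) = \left(173 - 324 - 126\right) \left(-12\right) + \left(14 + 49 + 28\right) = \left(173 - 324 - 126\right) \left(-12\right) + 91 = \left(-277\right) \left(-12\right) + 91 = 3324 + 91 = 3415$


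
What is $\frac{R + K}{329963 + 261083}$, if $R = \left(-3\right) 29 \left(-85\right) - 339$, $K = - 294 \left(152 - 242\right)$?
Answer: $\frac{16758}{295523} \approx 0.056706$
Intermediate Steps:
$K = 26460$ ($K = \left(-294\right) \left(-90\right) = 26460$)
$R = 7056$ ($R = \left(-87\right) \left(-85\right) - 339 = 7395 - 339 = 7056$)
$\frac{R + K}{329963 + 261083} = \frac{7056 + 26460}{329963 + 261083} = \frac{33516}{591046} = 33516 \cdot \frac{1}{591046} = \frac{16758}{295523}$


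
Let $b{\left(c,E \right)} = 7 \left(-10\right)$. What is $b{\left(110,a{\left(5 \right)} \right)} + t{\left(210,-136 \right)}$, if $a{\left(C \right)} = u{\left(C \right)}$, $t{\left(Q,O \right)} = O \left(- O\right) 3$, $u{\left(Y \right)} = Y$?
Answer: $-55558$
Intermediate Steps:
$t{\left(Q,O \right)} = - 3 O^{2}$ ($t{\left(Q,O \right)} = - O^{2} \cdot 3 = - 3 O^{2}$)
$a{\left(C \right)} = C$
$b{\left(c,E \right)} = -70$
$b{\left(110,a{\left(5 \right)} \right)} + t{\left(210,-136 \right)} = -70 - 3 \left(-136\right)^{2} = -70 - 55488 = -55558$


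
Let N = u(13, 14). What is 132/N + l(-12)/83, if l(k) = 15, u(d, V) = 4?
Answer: 2754/83 ≈ 33.181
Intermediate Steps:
N = 4
132/N + l(-12)/83 = 132/4 + 15/83 = 132*(1/4) + 15*(1/83) = 33 + 15/83 = 2754/83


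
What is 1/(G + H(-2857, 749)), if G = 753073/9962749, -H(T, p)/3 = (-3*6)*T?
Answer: -9962749/1537032237149 ≈ -6.4818e-6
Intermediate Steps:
H(T, p) = 54*T (H(T, p) = -3*(-3*6)*T = -(-54)*T = 54*T)
G = 753073/9962749 (G = 753073*(1/9962749) = 753073/9962749 ≈ 0.075589)
1/(G + H(-2857, 749)) = 1/(753073/9962749 + 54*(-2857)) = 1/(753073/9962749 - 154278) = 1/(-1537032237149/9962749) = -9962749/1537032237149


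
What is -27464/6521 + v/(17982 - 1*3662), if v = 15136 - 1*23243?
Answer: -446150227/93380720 ≈ -4.7778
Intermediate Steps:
v = -8107 (v = 15136 - 23243 = -8107)
-27464/6521 + v/(17982 - 1*3662) = -27464/6521 - 8107/(17982 - 1*3662) = -27464*1/6521 - 8107/(17982 - 3662) = -27464/6521 - 8107/14320 = -446150227/93380720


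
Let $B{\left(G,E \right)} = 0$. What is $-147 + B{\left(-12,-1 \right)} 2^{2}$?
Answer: $-147$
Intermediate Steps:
$-147 + B{\left(-12,-1 \right)} 2^{2} = -147 + 0 \cdot 2^{2} = -147 + 0 \cdot 4 = -147 + 0 = -147$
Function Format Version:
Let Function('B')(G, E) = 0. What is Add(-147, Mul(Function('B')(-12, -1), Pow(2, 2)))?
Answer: -147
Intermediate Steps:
Add(-147, Mul(Function('B')(-12, -1), Pow(2, 2))) = Add(-147, Mul(0, Pow(2, 2))) = Add(-147, Mul(0, 4)) = Add(-147, 0) = -147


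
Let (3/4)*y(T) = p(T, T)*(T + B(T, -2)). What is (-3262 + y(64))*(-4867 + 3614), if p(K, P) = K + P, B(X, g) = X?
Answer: -69854750/3 ≈ -2.3285e+7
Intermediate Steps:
y(T) = 16*T²/3 (y(T) = 4*((T + T)*(T + T))/3 = 4*((2*T)*(2*T))/3 = 4*(4*T²)/3 = 16*T²/3)
(-3262 + y(64))*(-4867 + 3614) = (-3262 + (16/3)*64²)*(-4867 + 3614) = (-3262 + (16/3)*4096)*(-1253) = (-3262 + 65536/3)*(-1253) = (55750/3)*(-1253) = -69854750/3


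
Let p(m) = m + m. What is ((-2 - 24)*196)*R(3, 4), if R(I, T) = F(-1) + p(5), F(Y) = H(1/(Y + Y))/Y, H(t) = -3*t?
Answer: -43316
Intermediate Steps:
p(m) = 2*m
F(Y) = -3/(2*Y²) (F(Y) = (-3/(Y + Y))/Y = (-3*1/(2*Y))/Y = (-3/(2*Y))/Y = -3/(2*Y²))
R(I, T) = 17/2 (R(I, T) = -3/2/(-1)² + 2*5 = -3/2*1 + 10 = -3/2 + 10 = 17/2)
((-2 - 24)*196)*R(3, 4) = ((-2 - 24)*196)*(17/2) = -26*196*(17/2) = -5096*17/2 = -43316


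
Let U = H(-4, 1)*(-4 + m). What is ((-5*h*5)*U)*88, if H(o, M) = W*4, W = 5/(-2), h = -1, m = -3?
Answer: 154000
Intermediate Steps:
W = -5/2 (W = 5*(-½) = -5/2 ≈ -2.5000)
H(o, M) = -10 (H(o, M) = -5/2*4 = -10)
U = 70 (U = -10*(-4 - 3) = -10*(-7) = 70)
((-5*h*5)*U)*88 = ((-5*(-1)*5)*70)*88 = ((5*5)*70)*88 = (25*70)*88 = 1750*88 = 154000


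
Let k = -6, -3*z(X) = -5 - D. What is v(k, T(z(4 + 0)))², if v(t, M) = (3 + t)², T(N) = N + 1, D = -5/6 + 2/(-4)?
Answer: 81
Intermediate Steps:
D = -4/3 (D = -5*⅙ + 2*(-¼) = -⅚ - ½ = -4/3 ≈ -1.3333)
z(X) = 11/9 (z(X) = -(-5 - 1*(-4/3))/3 = -(-5 + 4/3)/3 = -⅓*(-11/3) = 11/9)
T(N) = 1 + N
v(k, T(z(4 + 0)))² = ((3 - 6)²)² = ((-3)²)² = 9² = 81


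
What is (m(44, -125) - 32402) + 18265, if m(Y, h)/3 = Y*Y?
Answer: -8329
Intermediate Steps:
m(Y, h) = 3*Y² (m(Y, h) = 3*(Y*Y) = 3*Y²)
(m(44, -125) - 32402) + 18265 = (3*44² - 32402) + 18265 = (3*1936 - 32402) + 18265 = (5808 - 32402) + 18265 = -26594 + 18265 = -8329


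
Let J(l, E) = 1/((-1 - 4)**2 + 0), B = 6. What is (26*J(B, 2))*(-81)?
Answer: -2106/25 ≈ -84.240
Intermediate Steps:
J(l, E) = 1/25 (J(l, E) = 1/((-5)**2 + 0) = 1/(25 + 0) = 1/25)
(26*J(B, 2))*(-81) = (26*(1/25))*(-81) = (26/25)*(-81) = -2106/25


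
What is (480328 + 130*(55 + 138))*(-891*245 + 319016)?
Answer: 50906206378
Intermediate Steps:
(480328 + 130*(55 + 138))*(-891*245 + 319016) = (480328 + 130*193)*(-218295 + 319016) = (480328 + 25090)*100721 = 505418*100721 = 50906206378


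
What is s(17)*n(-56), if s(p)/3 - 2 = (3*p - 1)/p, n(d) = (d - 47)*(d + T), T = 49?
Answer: 181692/17 ≈ 10688.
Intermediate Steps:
n(d) = (-47 + d)*(49 + d) (n(d) = (d - 47)*(d + 49) = (-47 + d)*(49 + d))
s(p) = 6 + 3*(-1 + 3*p)/p (s(p) = 6 + 3*((3*p - 1)/p) = 6 + 3*((-1 + 3*p)/p) = 6 + 3*(-1 + 3*p)/p)
s(17)*n(-56) = (15 - 3/17)*(-2303 + (-56)² + 2*(-56)) = (15 - 3*1/17)*(-2303 + 3136 - 112) = (15 - 3/17)*721 = (252/17)*721 = 181692/17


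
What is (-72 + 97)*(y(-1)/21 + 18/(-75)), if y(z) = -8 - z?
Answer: -43/3 ≈ -14.333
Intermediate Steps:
(-72 + 97)*(y(-1)/21 + 18/(-75)) = (-72 + 97)*((-8 - 1*(-1))/21 + 18/(-75)) = 25*((-8 + 1)*(1/21) + 18*(-1/75)) = 25*(-7*1/21 - 6/25) = 25*(-⅓ - 6/25) = 25*(-43/75) = -43/3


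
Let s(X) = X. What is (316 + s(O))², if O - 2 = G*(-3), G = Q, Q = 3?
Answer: 95481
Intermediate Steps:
G = 3
O = -7 (O = 2 + 3*(-3) = 2 - 9 = -7)
(316 + s(O))² = (316 - 7)² = 309² = 95481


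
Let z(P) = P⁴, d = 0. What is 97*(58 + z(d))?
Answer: 5626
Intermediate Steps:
97*(58 + z(d)) = 97*(58 + 0⁴) = 97*(58 + 0) = 97*58 = 5626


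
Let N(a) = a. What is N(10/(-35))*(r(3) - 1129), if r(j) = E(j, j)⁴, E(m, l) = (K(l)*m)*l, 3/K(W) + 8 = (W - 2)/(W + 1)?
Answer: 1813212626/6464647 ≈ 280.48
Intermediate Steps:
K(W) = 3/(-8 + (-2 + W)/(1 + W)) (K(W) = 3/(-8 + (W - 2)/(W + 1)) = 3/(-8 + (-2 + W)/(1 + W)))
E(m, l) = 3*l*m*(-1 - l)/(10 + 7*l) (E(m, l) = ((3*(-1 - l)/(10 + 7*l))*m)*l = (3*m*(-1 - l)/(10 + 7*l))*l = 3*l*m*(-1 - l)/(10 + 7*l))
r(j) = 81*j⁸*(1 + j)⁴/(10 + 7*j)⁴ (r(j) = (-3*j*j*(1 + j)/(10 + 7*j))⁴ = (-3*j²*(1 + j)/(10 + 7*j))⁴ = 81*j⁸*(1 + j)⁴/(10 + 7*j)⁴)
N(10/(-35))*(r(3) - 1129) = (10/(-35))*(81*3⁸*(1 + 3)⁴/(10 + 7*3)⁴ - 1129) = (10*(-1/35))*(81*6561*4⁴/(10 + 21)⁴ - 1129) = -2*(81*6561*256/31⁴ - 1129)/7 = -2*(81*6561*256*(1/923521) - 1129)/7 = -2*(136048896/923521 - 1129)/7 = -2/7*(-906606313/923521) = 1813212626/6464647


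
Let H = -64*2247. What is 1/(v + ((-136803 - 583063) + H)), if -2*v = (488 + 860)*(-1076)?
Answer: -1/138450 ≈ -7.2228e-6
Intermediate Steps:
H = -143808
v = 725224 (v = -(488 + 860)*(-1076)/2 = -674*(-1076) = -½*(-1450448) = 725224)
1/(v + ((-136803 - 583063) + H)) = 1/(725224 + ((-136803 - 583063) - 143808)) = 1/(725224 + (-719866 - 143808)) = 1/(725224 - 863674) = 1/(-138450) = -1/138450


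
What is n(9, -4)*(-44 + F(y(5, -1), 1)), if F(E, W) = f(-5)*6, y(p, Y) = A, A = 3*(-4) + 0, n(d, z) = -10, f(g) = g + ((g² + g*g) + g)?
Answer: -1960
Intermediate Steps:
f(g) = 2*g + 2*g² (f(g) = g + ((g² + g²) + g) = g + (2*g² + g) = g + (g + 2*g²) = 2*g + 2*g²)
A = -12 (A = -12 + 0 = -12)
y(p, Y) = -12
F(E, W) = 240 (F(E, W) = (2*(-5)*(1 - 5))*6 = (2*(-5)*(-4))*6 = 40*6 = 240)
n(9, -4)*(-44 + F(y(5, -1), 1)) = -10*(-44 + 240) = -10*196 = -1960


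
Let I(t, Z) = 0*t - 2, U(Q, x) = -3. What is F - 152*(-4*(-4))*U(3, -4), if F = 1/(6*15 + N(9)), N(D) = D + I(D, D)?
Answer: 707713/97 ≈ 7296.0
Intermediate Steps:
I(t, Z) = -2 (I(t, Z) = 0 - 2 = -2)
N(D) = -2 + D (N(D) = D - 2 = -2 + D)
F = 1/97 (F = 1/(6*15 + (-2 + 9)) = 1/(90 + 7) = 1/97 ≈ 0.010309)
F - 152*(-4*(-4))*U(3, -4) = 1/97 - 152*(-4*(-4))*(-3) = 1/97 - 2432*(-3) = 1/97 - 152*(-48) = 1/97 + 7296 = 707713/97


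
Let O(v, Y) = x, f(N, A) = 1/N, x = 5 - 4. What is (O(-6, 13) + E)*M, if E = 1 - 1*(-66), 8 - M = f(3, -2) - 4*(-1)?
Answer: 748/3 ≈ 249.33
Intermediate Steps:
x = 1
O(v, Y) = 1
M = 11/3 (M = 8 - (1/3 - 4*(-1)) = 8 - (1/3 + 4) = 8 - 1*13/3 = 8 - 13/3 = 11/3 ≈ 3.6667)
E = 67 (E = 1 + 66 = 67)
(O(-6, 13) + E)*M = (1 + 67)*(11/3) = 68*(11/3) = 748/3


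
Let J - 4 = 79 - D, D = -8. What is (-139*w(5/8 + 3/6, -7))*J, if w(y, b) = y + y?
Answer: -113841/4 ≈ -28460.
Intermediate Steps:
w(y, b) = 2*y
J = 91 (J = 4 + (79 - 1*(-8)) = 4 + (79 + 8) = 4 + 87 = 91)
(-139*w(5/8 + 3/6, -7))*J = -278*(5/8 + 3/6)*91 = -278*(5*(1/8) + 3*(1/6))*91 = -278*(5/8 + 1/2)*91 = -278*9/8*91 = -139*9/4*91 = -1251/4*91 = -113841/4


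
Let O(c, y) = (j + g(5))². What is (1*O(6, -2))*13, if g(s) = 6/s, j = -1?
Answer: 13/25 ≈ 0.52000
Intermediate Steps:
O(c, y) = 1/25 (O(c, y) = (-1 + 6/5)² = (⅕)² = 1/25)
(1*O(6, -2))*13 = (1*(1/25))*13 = (1/25)*13 = 13/25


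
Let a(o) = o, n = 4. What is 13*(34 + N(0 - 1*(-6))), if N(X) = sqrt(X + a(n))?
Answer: 442 + 13*sqrt(10) ≈ 483.11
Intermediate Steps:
N(X) = sqrt(4 + X) (N(X) = sqrt(X + 4) = sqrt(4 + X))
13*(34 + N(0 - 1*(-6))) = 13*(34 + sqrt(4 + (0 - 1*(-6)))) = 13*(34 + sqrt(4 + (0 + 6))) = 13*(34 + sqrt(4 + 6)) = 13*(34 + sqrt(10)) = 442 + 13*sqrt(10)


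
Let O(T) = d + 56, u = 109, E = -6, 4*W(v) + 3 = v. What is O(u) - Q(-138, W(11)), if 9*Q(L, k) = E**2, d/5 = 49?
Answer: 297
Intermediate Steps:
d = 245 (d = 5*49 = 245)
W(v) = -3/4 + v/4
Q(L, k) = 4 (Q(L, k) = (1/9)*(-6)**2 = (1/9)*36 = 4)
O(T) = 301 (O(T) = 245 + 56 = 301)
O(u) - Q(-138, W(11)) = 301 - 1*4 = 301 - 4 = 297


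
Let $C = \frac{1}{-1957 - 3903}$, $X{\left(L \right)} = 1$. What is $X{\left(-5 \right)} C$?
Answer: $- \frac{1}{5860} \approx -0.00017065$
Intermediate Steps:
$C = - \frac{1}{5860}$ ($C = \frac{1}{-5860} = - \frac{1}{5860} \approx -0.00017065$)
$X{\left(-5 \right)} C = 1 \left(- \frac{1}{5860}\right) = - \frac{1}{5860}$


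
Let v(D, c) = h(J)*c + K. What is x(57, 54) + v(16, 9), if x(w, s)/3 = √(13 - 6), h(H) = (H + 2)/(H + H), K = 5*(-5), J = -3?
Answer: -47/2 + 3*√7 ≈ -15.563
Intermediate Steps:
K = -25
h(H) = (2 + H)/(2*H) (h(H) = (2 + H)/((2*H)) = (2 + H)*(1/(2*H)) = (2 + H)/(2*H))
v(D, c) = -25 + c/6 (v(D, c) = ((½)*(2 - 3)/(-3))*c - 25 = ((½)*(-⅓)*(-1))*c - 25 = c/6 - 25 = -25 + c/6)
x(w, s) = 3*√7 (x(w, s) = 3*√(13 - 6) = 3*√7)
x(57, 54) + v(16, 9) = 3*√7 + (-25 + (⅙)*9) = 3*√7 + (-25 + 3/2) = 3*√7 - 47/2 = -47/2 + 3*√7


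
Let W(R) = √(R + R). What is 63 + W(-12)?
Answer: 63 + 2*I*√6 ≈ 63.0 + 4.899*I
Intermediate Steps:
W(R) = √2*√R (W(R) = √(2*R) = √2*√R)
63 + W(-12) = 63 + √2*√(-12) = 63 + √2*(2*I*√3) = 63 + 2*I*√6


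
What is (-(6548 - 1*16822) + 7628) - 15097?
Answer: 2805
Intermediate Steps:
(-(6548 - 1*16822) + 7628) - 15097 = (-(6548 - 16822) + 7628) - 15097 = (-1*(-10274) + 7628) - 15097 = (10274 + 7628) - 15097 = 17902 - 15097 = 2805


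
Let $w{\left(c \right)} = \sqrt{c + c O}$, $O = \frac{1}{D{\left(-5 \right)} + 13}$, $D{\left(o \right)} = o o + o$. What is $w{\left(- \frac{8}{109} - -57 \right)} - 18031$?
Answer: $-18031 + \frac{17 \sqrt{2625810}}{3597} \approx -18023.0$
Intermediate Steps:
$D{\left(o \right)} = o + o^{2}$ ($D{\left(o \right)} = o^{2} + o = o + o^{2}$)
$O = \frac{1}{33}$ ($O = \frac{1}{- 5 \left(1 - 5\right) + 13} = \frac{1}{\left(-5\right) \left(-4\right) + 13} = \frac{1}{20 + 13} = \frac{1}{33} \approx 0.030303$)
$w{\left(c \right)} = \frac{\sqrt{1122} \sqrt{c}}{33}$ ($w{\left(c \right)} = \sqrt{c + c \frac{1}{33}} = \sqrt{c + \frac{c}{33}} = \sqrt{\frac{34 c}{33}} = \frac{\sqrt{1122} \sqrt{c}}{33}$)
$w{\left(- \frac{8}{109} - -57 \right)} - 18031 = \frac{\sqrt{1122} \sqrt{- \frac{8}{109} - -57}}{33} - 18031 = \frac{\sqrt{1122} \sqrt{\left(-8\right) \frac{1}{109} + 57}}{33} - 18031 = \frac{\sqrt{1122} \sqrt{- \frac{8}{109} + 57}}{33} - 18031 = \frac{\sqrt{1122} \sqrt{\frac{6205}{109}}}{33} - 18031 = \frac{\sqrt{1122} \frac{\sqrt{676345}}{109}}{33} - 18031 = \frac{17 \sqrt{2625810}}{3597} - 18031 = -18031 + \frac{17 \sqrt{2625810}}{3597}$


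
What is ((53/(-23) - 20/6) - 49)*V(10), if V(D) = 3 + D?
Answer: -49010/69 ≈ -710.29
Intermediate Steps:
((53/(-23) - 20/6) - 49)*V(10) = ((53/(-23) - 20/6) - 49)*(3 + 10) = ((53*(-1/23) - 20*1/6) - 49)*13 = ((-53/23 - 10/3) - 49)*13 = (-389/69 - 49)*13 = -3770/69*13 = -49010/69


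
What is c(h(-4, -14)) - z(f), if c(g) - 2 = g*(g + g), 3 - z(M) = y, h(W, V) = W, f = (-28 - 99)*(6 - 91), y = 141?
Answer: 172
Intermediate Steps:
f = 10795 (f = -127*(-85) = 10795)
z(M) = -138 (z(M) = 3 - 1*141 = 3 - 141 = -138)
c(g) = 2 + 2*g**2 (c(g) = 2 + g*(g + g) = 2 + g*(2*g) = 2 + 2*g**2)
c(h(-4, -14)) - z(f) = (2 + 2*(-4)**2) - 1*(-138) = (2 + 2*16) + 138 = (2 + 32) + 138 = 34 + 138 = 172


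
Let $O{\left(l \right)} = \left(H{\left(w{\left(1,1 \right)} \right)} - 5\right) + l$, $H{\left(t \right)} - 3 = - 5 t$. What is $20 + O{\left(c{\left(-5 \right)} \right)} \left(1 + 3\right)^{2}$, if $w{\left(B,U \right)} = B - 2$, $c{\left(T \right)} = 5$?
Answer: $148$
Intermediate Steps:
$w{\left(B,U \right)} = -2 + B$
$H{\left(t \right)} = 3 - 5 t$
$O{\left(l \right)} = 3 + l$ ($O{\left(l \right)} = \left(\left(3 - 5 \left(-2 + 1\right)\right) - 5\right) + l = \left(\left(3 - -5\right) - 5\right) + l = \left(\left(3 + 5\right) - 5\right) + l = \left(8 - 5\right) + l = 3 + l$)
$20 + O{\left(c{\left(-5 \right)} \right)} \left(1 + 3\right)^{2} = 20 + \left(3 + 5\right) \left(1 + 3\right)^{2} = 20 + 8 \cdot 4^{2} = 20 + 8 \cdot 16 = 20 + 128 = 148$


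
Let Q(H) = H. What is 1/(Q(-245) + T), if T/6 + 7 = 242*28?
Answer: 1/40369 ≈ 2.4771e-5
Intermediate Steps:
T = 40614 (T = -42 + 6*(242*28) = -42 + 6*6776 = -42 + 40656 = 40614)
1/(Q(-245) + T) = 1/(-245 + 40614) = 1/40369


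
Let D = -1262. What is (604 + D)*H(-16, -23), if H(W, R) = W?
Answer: 10528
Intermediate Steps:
(604 + D)*H(-16, -23) = (604 - 1262)*(-16) = -658*(-16) = 10528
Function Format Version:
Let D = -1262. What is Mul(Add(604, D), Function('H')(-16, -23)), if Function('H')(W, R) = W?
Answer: 10528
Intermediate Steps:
Mul(Add(604, D), Function('H')(-16, -23)) = Mul(Add(604, -1262), -16) = Mul(-658, -16) = 10528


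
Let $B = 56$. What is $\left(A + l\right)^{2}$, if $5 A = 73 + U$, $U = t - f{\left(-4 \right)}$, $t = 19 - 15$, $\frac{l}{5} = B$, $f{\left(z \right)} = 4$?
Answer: $\frac{2169729}{25} \approx 86789.0$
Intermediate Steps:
$l = 280$ ($l = 5 \cdot 56 = 280$)
$t = 4$
$U = 0$ ($U = 4 - 4 = 0$)
$A = \frac{73}{5}$ ($A = \frac{73 + 0}{5} = \frac{1}{5} \cdot 73 = \frac{73}{5} \approx 14.6$)
$\left(A + l\right)^{2} = \left(\frac{73}{5} + 280\right)^{2} = \left(\frac{1473}{5}\right)^{2} = \frac{2169729}{25}$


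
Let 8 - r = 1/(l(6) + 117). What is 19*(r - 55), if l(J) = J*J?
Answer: -136648/153 ≈ -893.12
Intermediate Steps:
l(J) = J²
r = 1223/153 (r = 8 - 1/(6² + 117) = 8 - 1/(36 + 117) = 8 - 1/153 = 1223/153 ≈ 7.9935)
19*(r - 55) = 19*(1223/153 - 55) = 19*(-7192/153) = -136648/153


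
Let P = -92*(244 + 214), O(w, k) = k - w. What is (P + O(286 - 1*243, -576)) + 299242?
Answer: 256487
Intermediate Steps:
P = -42136 (P = -92*458 = -42136)
(P + O(286 - 1*243, -576)) + 299242 = (-42136 + (-576 - (286 - 1*243))) + 299242 = (-42136 + (-576 - (286 - 243))) + 299242 = (-42136 + (-576 - 1*43)) + 299242 = (-42136 + (-576 - 43)) + 299242 = (-42136 - 619) + 299242 = -42755 + 299242 = 256487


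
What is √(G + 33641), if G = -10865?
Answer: 2*√5694 ≈ 150.92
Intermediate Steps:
√(G + 33641) = √(-10865 + 33641) = √22776 = 2*√5694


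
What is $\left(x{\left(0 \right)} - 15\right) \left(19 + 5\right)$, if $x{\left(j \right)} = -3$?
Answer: $-432$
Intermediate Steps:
$\left(x{\left(0 \right)} - 15\right) \left(19 + 5\right) = \left(-3 - 15\right) \left(19 + 5\right) = \left(-18\right) 24 = -432$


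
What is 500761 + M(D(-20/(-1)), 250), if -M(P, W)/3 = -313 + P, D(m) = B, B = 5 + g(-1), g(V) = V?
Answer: 501688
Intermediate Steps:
B = 4 (B = 5 - 1 = 4)
D(m) = 4
M(P, W) = 939 - 3*P (M(P, W) = -3*(-313 + P) = 939 - 3*P)
500761 + M(D(-20/(-1)), 250) = 500761 + (939 - 3*4) = 500761 + (939 - 12) = 500761 + 927 = 501688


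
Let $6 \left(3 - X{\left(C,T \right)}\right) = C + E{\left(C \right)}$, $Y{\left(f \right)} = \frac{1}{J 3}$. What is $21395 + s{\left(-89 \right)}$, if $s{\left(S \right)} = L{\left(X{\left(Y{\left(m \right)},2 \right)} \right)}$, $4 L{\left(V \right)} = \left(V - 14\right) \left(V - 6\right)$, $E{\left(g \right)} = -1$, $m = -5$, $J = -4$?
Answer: $\frac{443804857}{20736} \approx 21403.0$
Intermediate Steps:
$Y{\left(f \right)} = - \frac{1}{12}$ ($Y{\left(f \right)} = \frac{1}{\left(-4\right) 3} = \frac{1}{-12} = - \frac{1}{12}$)
$X{\left(C,T \right)} = \frac{19}{6} - \frac{C}{6}$ ($X{\left(C,T \right)} = 3 - \frac{C - 1}{6} = 3 - \frac{-1 + C}{6} = 3 - \left(- \frac{1}{6} + \frac{C}{6}\right) = \frac{19}{6} - \frac{C}{6}$)
$L{\left(V \right)} = \frac{\left(-14 + V\right) \left(-6 + V\right)}{4}$ ($L{\left(V \right)} = \frac{\left(V - 14\right) \left(V - 6\right)}{4} = \frac{\left(-14 + V\right) \left(-6 + V\right)}{4}$)
$s{\left(S \right)} = \frac{158137}{20736}$ ($s{\left(S \right)} = 21 - 5 \left(\frac{19}{6} - - \frac{1}{72}\right) + \frac{\left(\frac{19}{6} - - \frac{1}{72}\right)^{2}}{4} = 21 - 5 \left(\frac{19}{6} + \frac{1}{72}\right) + \frac{\left(\frac{19}{6} + \frac{1}{72}\right)^{2}}{4} = 21 - \frac{1145}{72} + \frac{\left(\frac{229}{72}\right)^{2}}{4} = 21 - \frac{1145}{72} + \frac{1}{4} \cdot \frac{52441}{5184} = 21 - \frac{1145}{72} + \frac{52441}{20736} = \frac{158137}{20736}$)
$21395 + s{\left(-89 \right)} = 21395 + \frac{158137}{20736} = \frac{443804857}{20736}$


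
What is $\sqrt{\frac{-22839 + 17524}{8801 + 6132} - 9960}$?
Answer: $\frac{i \sqrt{2221104479335}}{14933} \approx 99.802 i$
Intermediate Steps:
$\sqrt{\frac{-22839 + 17524}{8801 + 6132} - 9960} = \sqrt{- \frac{5315}{14933} - 9960} = \sqrt{- \frac{148737995}{14933}} = \frac{i \sqrt{2221104479335}}{14933}$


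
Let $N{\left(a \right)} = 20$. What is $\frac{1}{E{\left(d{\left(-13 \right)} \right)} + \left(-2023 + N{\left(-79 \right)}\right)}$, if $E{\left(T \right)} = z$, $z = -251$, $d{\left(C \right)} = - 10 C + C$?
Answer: $- \frac{1}{2254} \approx -0.00044366$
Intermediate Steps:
$d{\left(C \right)} = - 9 C$
$E{\left(T \right)} = -251$
$\frac{1}{E{\left(d{\left(-13 \right)} \right)} + \left(-2023 + N{\left(-79 \right)}\right)} = \frac{1}{-251 + \left(-2023 + 20\right)} = \frac{1}{-251 - 2003} = \frac{1}{-2254} = - \frac{1}{2254}$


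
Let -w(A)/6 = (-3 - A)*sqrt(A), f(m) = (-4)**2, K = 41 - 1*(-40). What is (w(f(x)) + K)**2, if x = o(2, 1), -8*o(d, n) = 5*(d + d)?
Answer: 288369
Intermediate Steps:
K = 81 (K = 41 + 40 = 81)
o(d, n) = -5*d/4 (o(d, n) = -5*(d + d)/8 = -5*2*d/8 = -5*d/4)
x = -5/2 (x = -5/4*2 = -5/2 ≈ -2.5000)
f(m) = 16
w(A) = -6*sqrt(A)*(-3 - A) (w(A) = -6*(-3 - A)*sqrt(A) = -6*sqrt(A)*(-3 - A))
(w(f(x)) + K)**2 = (6*sqrt(16)*(3 + 16) + 81)**2 = (6*4*19 + 81)**2 = (456 + 81)**2 = 537**2 = 288369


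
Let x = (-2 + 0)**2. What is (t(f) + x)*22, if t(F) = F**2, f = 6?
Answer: 880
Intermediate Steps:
x = 4 (x = (-2)**2 = 4)
(t(f) + x)*22 = (6**2 + 4)*22 = (36 + 4)*22 = 40*22 = 880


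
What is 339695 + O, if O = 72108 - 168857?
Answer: 242946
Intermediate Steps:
O = -96749
339695 + O = 339695 - 96749 = 242946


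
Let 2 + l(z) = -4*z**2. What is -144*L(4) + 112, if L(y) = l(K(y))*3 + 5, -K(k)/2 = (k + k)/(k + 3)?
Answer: 454912/49 ≈ 9283.9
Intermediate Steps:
K(k) = -4*k/(3 + k) (K(k) = -2*(k + k)/(k + 3) = -2*2*k/(3 + k) = -4*k/(3 + k))
l(z) = -2 - 4*z**2
L(y) = -1 - 192*y**2/(3 + y)**2 (L(y) = (-2 - 4*16*y**2/(3 + y)**2)*3 + 5 = (-2 - 64*y**2/(3 + y)**2)*3 + 5 = (-6 - 192*y**2/(3 + y)**2) + 5 = -1 - 192*y**2/(3 + y)**2)
-144*L(4) + 112 = -144*(-1 - 192*4**2/(3 + 4)**2) + 112 = -144*(-1 - 192*16/7**2) + 112 = -144*(-1 - 192*16*1/49) + 112 = -144*(-1 - 3072/49) + 112 = -144*(-3121/49) + 112 = 449424/49 + 112 = 454912/49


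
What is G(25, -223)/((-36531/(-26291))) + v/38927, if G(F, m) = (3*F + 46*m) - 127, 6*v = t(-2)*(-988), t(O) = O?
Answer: -10551548763794/1422042237 ≈ -7420.0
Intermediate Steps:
v = 988/3 (v = (-2*(-988))/6 = (⅙)*1976 = 988/3 ≈ 329.33)
G(F, m) = -127 + 3*F + 46*m
G(25, -223)/((-36531/(-26291))) + v/38927 = (-127 + 3*25 + 46*(-223))/((-36531/(-26291))) + (988/3)/38927 = (-127 + 75 - 10258)/((-36531*(-1/26291))) + (988/3)*(1/38927) = -10310/36531/26291 + 988/116781 = -10310*26291/36531 + 988/116781 = -271060210/36531 + 988/116781 = -10551548763794/1422042237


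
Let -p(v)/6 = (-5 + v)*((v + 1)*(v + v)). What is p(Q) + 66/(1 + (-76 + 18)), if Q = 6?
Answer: -9598/19 ≈ -505.16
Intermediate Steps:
p(v) = -12*v*(1 + v)*(-5 + v) (p(v) = -6*(-5 + v)*(v + 1)*(v + v) = -6*(-5 + v)*(1 + v)*(2*v) = -6*(-5 + v)*2*v*(1 + v) = -12*v*(1 + v)*(-5 + v))
p(Q) + 66/(1 + (-76 + 18)) = 12*6*(5 - 1*6² + 4*6) + 66/(1 + (-76 + 18)) = 12*6*(5 - 1*36 + 24) + 66/(1 - 58) = 12*6*(5 - 36 + 24) + 66/(-57) = 12*6*(-7) + 66*(-1/57) = -504 - 22/19 = -9598/19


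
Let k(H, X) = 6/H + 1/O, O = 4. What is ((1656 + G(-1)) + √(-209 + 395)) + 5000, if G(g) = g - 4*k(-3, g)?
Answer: 6662 + √186 ≈ 6675.6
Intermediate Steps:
k(H, X) = ¼ + 6/H (k(H, X) = 6/H + 1/4 = 6/H + 1*(¼) = 6/H + ¼ = ¼ + 6/H)
G(g) = 7 + g (G(g) = g - (24 - 3)/(-3) = g - (-1)*21/3 = g - 4*(-7/4) = g + 7 = 7 + g)
((1656 + G(-1)) + √(-209 + 395)) + 5000 = ((1656 + (7 - 1)) + √(-209 + 395)) + 5000 = ((1656 + 6) + √186) + 5000 = (1662 + √186) + 5000 = 6662 + √186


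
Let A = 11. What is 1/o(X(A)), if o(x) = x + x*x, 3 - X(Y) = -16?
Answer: 1/380 ≈ 0.0026316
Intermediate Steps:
X(Y) = 19 (X(Y) = 3 - 1*(-16) = 3 + 16 = 19)
o(x) = x + x**2
1/o(X(A)) = 1/(19*(1 + 19)) = 1/(19*20) = 1/380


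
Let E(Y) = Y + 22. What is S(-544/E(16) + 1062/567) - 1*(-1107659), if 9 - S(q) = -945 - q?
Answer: 1326994867/1197 ≈ 1.1086e+6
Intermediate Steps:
E(Y) = 22 + Y
S(q) = 954 + q (S(q) = 9 - (-945 - q) = 9 + (945 + q) = 954 + q)
S(-544/E(16) + 1062/567) - 1*(-1107659) = (954 + (-544/(22 + 16) + 1062/567)) - 1*(-1107659) = (954 + (-544/38 + 1062*(1/567))) + 1107659 = (954 + (-544*1/38 + 118/63)) + 1107659 = (954 + (-272/19 + 118/63)) + 1107659 = (954 - 14894/1197) + 1107659 = 1127044/1197 + 1107659 = 1326994867/1197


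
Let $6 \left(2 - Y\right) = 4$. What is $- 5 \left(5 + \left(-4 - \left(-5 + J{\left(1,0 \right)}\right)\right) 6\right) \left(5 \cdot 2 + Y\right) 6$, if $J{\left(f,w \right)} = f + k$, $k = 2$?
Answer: $2380$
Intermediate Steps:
$Y = \frac{4}{3}$ ($Y = 2 - \frac{2}{3} = \frac{4}{3} \approx 1.3333$)
$J{\left(f,w \right)} = 2 + f$ ($J{\left(f,w \right)} = f + 2 = 2 + f$)
$- 5 \left(5 + \left(-4 - \left(-5 + J{\left(1,0 \right)}\right)\right) 6\right) \left(5 \cdot 2 + Y\right) 6 = - 5 \left(5 + \left(-4 + \left(5 - \left(2 + 1\right)\right)\right) 6\right) \left(5 \cdot 2 + \frac{4}{3}\right) 6 = - 5 \left(5 + \left(-4 + \left(5 - 3\right)\right) 6\right) \left(10 + \frac{4}{3}\right) 6 = - 5 \left(5 + \left(-4 + \left(5 - 3\right)\right) 6\right) \frac{34}{3} \cdot 6 = - 5 \left(5 + \left(-4 + 2\right) 6\right) \frac{34}{3} \cdot 6 = - 5 \left(5 - 12\right) \frac{34}{3} \cdot 6 = \left(-5\right) \left(-7\right) \frac{34}{3} \cdot 6 = 35 \cdot \frac{34}{3} \cdot 6 = \frac{1190}{3} \cdot 6 = 2380$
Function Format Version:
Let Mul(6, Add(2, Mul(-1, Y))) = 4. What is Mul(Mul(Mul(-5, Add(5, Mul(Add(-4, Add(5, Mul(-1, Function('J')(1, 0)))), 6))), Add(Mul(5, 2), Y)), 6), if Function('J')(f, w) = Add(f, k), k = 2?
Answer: 2380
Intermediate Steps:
Y = Rational(4, 3) (Y = Add(2, Mul(Rational(-1, 6), 4)) = Add(2, Rational(-2, 3)) = Rational(4, 3) ≈ 1.3333)
Function('J')(f, w) = Add(2, f) (Function('J')(f, w) = Add(f, 2) = Add(2, f))
Mul(Mul(Mul(-5, Add(5, Mul(Add(-4, Add(5, Mul(-1, Function('J')(1, 0)))), 6))), Add(Mul(5, 2), Y)), 6) = Mul(Mul(Mul(-5, Add(5, Mul(Add(-4, Add(5, Mul(-1, Add(2, 1)))), 6))), Add(Mul(5, 2), Rational(4, 3))), 6) = Mul(Mul(Mul(-5, Add(5, Mul(Add(-4, Add(5, Mul(-1, 3))), 6))), Add(10, Rational(4, 3))), 6) = Mul(Mul(Mul(-5, Add(5, Mul(Add(-4, Add(5, -3)), 6))), Rational(34, 3)), 6) = Mul(Mul(Mul(-5, Add(5, Mul(Add(-4, 2), 6))), Rational(34, 3)), 6) = Mul(Mul(Mul(-5, Add(5, Mul(-2, 6))), Rational(34, 3)), 6) = Mul(Mul(Mul(-5, Add(5, -12)), Rational(34, 3)), 6) = Mul(Mul(Mul(-5, -7), Rational(34, 3)), 6) = Mul(Mul(35, Rational(34, 3)), 6) = Mul(Rational(1190, 3), 6) = 2380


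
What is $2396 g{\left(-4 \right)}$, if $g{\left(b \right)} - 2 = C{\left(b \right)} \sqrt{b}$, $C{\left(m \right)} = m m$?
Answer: $4792 + 76672 i \approx 4792.0 + 76672.0 i$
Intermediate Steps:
$C{\left(m \right)} = m^{2}$
$g{\left(b \right)} = 2 + b^{\frac{5}{2}}$ ($g{\left(b \right)} = 2 + b^{2} \sqrt{b} = 2 + b^{\frac{5}{2}}$)
$2396 g{\left(-4 \right)} = 2396 \left(2 + \left(-4\right)^{\frac{5}{2}}\right) = 2396 \left(2 + 32 i\right) = 4792 + 76672 i$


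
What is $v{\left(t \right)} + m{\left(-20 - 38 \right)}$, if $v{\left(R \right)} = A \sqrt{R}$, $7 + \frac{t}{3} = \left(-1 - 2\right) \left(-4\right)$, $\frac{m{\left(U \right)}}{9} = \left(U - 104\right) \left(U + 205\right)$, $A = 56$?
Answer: $-214326 + 56 \sqrt{15} \approx -2.1411 \cdot 10^{5}$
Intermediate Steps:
$m{\left(U \right)} = 9 \left(-104 + U\right) \left(205 + U\right)$ ($m{\left(U \right)} = 9 \left(U - 104\right) \left(U + 205\right) = 9 \left(-104 + U\right) \left(205 + U\right)$)
$t = 15$ ($t = -21 + 3 \left(-1 - 2\right) \left(-4\right) = -21 + 3 \left(\left(-3\right) \left(-4\right)\right) = -21 + 3 \cdot 12 = -21 + 36 = 15$)
$v{\left(R \right)} = 56 \sqrt{R}$
$v{\left(t \right)} + m{\left(-20 - 38 \right)} = 56 \sqrt{15} + \left(-191880 + 9 \left(-20 - 38\right)^{2} + 909 \left(-20 - 38\right)\right) = 56 \sqrt{15} + \left(-191880 + 9 \left(-58\right)^{2} + 909 \left(-58\right)\right) = 56 \sqrt{15} - 214326 = -214326 + 56 \sqrt{15}$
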